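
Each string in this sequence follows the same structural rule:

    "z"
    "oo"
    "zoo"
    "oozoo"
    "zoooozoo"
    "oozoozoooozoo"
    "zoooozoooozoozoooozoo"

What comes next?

This is a Fibonacci-style word recurrence s(k) = s(k−2)·s(k−1): e.g. z·oo = zoo.
The next term joins oozoozoooozoo and zoooozoooozoozoooozoo.

oozoozoooozoozoooozoooozoozoooozoo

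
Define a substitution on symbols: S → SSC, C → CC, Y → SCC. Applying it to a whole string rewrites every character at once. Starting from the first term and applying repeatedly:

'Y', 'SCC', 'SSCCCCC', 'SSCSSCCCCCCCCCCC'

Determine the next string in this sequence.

φ(SSCSSCCCCCCCCCCC) expands symbol-by-symbol to SSC SSC CC SSC SSC CC CC CC CC CC CC CC CC CC CC CC; joining the 16 pieces gives the next term.

SSCSSCCCSSCSSCCCCCCCCCCCCCCCCCCCCCCC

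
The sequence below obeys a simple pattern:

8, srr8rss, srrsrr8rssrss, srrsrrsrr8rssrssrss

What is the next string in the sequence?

srrsrrsrrsrr8rssrssrssrss

Every step adds srr to the front and rss to the end of the previous string.
One more step from srrsrrsrr8rssrssrss gives the answer.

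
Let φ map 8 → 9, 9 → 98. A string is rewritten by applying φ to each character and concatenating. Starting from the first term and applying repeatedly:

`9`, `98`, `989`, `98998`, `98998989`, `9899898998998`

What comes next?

Replace each of the 13 characters of 9899898998998 in place — 98 9 98 98 9 98 9 98 98 9 98 98 9 — and concatenate.

989989899899898998989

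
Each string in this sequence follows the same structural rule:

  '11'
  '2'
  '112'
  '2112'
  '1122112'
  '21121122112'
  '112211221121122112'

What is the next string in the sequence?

21121122112112211221121122112

From term 3 onward, concatenate the second-to-last term with the last: 11·2 = 112, 2·112 = 2112, …
Continuing: 21121122112 · 112211221121122112 gives term 8.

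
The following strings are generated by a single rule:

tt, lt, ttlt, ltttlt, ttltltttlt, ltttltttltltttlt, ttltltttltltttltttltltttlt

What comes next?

ltttltttltltttltttltltttltltttltttltltttlt

This is a Fibonacci-style word recurrence s(k) = s(k−2)·s(k−1): e.g. tt·lt = ttlt.
The next term joins ltttltttltltttlt and ttltltttltltttltttltltttlt.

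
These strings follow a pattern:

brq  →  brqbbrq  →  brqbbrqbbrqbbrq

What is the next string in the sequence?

Each string is two copies of the previous one joined by 'b'.
Doubling brqbbrqbbrqbbrq with 'b' between the halves:

brqbbrqbbrqbbrqbbrqbbrqbbrqbbrq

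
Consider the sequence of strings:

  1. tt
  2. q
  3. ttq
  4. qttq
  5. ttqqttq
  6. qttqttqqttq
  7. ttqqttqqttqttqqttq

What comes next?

qttqttqqttqttqqttqqttqttqqttq

From term 3 onward, concatenate the second-to-last term with the last: tt·q = ttq, q·ttq = qttq, …
So term 8 is qttqttqqttq·ttqqttqqttqttqqttq.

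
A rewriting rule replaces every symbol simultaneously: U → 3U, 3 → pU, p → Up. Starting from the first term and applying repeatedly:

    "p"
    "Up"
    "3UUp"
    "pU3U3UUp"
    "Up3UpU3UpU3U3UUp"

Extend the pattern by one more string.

3UUppU3UUp3UpU3UUp3UpU3UpU3U3UUp

φ(Up3UpU3UpU3U3UUp) expands symbol-by-symbol to 3U Up pU 3U Up 3U pU 3U Up 3U pU 3U pU 3U 3U Up; joining the 16 pieces gives the next term.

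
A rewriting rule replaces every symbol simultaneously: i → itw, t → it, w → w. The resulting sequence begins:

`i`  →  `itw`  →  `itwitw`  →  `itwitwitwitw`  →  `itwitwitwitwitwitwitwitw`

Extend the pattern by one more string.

Rewriting the 24 symbols of itwitwitwitwitwitwitwitw one by one yields itw it w itw it w itw it w itw it w itw it w itw it w itw it w itw it w; concatenated:

itwitwitwitwitwitwitwitwitwitwitwitwitwitwitwitw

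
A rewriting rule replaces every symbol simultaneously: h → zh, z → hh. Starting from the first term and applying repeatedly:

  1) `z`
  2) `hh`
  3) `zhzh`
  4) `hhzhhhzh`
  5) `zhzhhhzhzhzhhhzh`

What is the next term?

hhzhhhzhzhzhhhzhhhzhhhzhzhzhhhzh

Replace each of the 16 characters of zhzhhhzhzhzhhhzh in place — hh zh hh zh zh zh hh zh hh zh hh zh zh zh hh zh — and concatenate.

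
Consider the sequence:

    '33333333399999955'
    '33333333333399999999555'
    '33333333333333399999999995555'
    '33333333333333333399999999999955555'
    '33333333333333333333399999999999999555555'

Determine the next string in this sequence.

33333333333333333333333399999999999999995555555

Term n consists of 3n+3 3's, followed by 2n+2 9's, followed by n 5's, where the shown terms are n = 2, 3, 4, 5, 6.
For the next term, n = 7, so the run lengths are 24, 16, 7.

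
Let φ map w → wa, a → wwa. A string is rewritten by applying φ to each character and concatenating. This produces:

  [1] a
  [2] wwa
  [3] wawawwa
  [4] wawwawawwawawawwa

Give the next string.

wawwawawawwawawwawawawwawawwawawwawawawwa

Replace each of the 17 characters of wawwawawwawawawwa in place — wa wwa wa wa wwa wa wwa wa wa wwa wa wwa wa wwa wa wa wwa — and concatenate.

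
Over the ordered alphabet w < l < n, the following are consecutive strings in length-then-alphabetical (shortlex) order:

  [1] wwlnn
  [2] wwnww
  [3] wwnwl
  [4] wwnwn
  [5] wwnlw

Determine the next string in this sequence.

wwnll

Find the rightmost character of wwnlw below n, bump it to the next letter, and reset everything to its right to w.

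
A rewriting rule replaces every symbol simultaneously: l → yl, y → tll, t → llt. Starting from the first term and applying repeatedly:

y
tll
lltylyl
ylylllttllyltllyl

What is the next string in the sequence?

Replace each of the 17 characters of ylylllttllyltllyl in place — tll yl tll yl yl yl llt llt yl yl tll yl llt yl yl tll yl — and concatenate.

tllyltllylylyllltlltylyltllyllltylyltllyl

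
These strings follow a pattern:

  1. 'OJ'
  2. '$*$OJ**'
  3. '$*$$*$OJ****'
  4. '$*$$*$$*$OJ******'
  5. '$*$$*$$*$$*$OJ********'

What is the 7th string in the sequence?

Every step adds $*$ to the front and ** to the end of the previous string.
From $*$$*$$*$$*$OJ********, 2 further steps: $*$$*$$*$$*$OJ******** → $*$$*$$*$$*$$*$OJ********** → (answer).

$*$$*$$*$$*$$*$$*$OJ************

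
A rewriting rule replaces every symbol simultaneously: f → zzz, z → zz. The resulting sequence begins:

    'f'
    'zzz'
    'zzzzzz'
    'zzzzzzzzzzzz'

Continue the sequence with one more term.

Expanding zzzzzzzzzzzz: z→zz, z→zz, z→zz, z→zz, z→zz, z→zz, z→zz, z→zz, z→zz, z→zz, z→zz, z→zz. Concatenated: zz zz zz zz zz zz zz zz zz zz zz zz.

zzzzzzzzzzzzzzzzzzzzzzzz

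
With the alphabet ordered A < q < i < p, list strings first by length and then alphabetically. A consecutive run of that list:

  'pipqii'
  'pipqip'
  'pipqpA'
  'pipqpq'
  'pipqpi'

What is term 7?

Stepping forward 2 times from pipqpi: pipqpi → pipqpp, then the target.

pipiAA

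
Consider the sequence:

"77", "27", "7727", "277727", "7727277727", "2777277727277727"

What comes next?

This is a Fibonacci-style word recurrence s(k) = s(k−2)·s(k−1): e.g. 77·27 = 7727.
Continuing: 7727277727 · 2777277727277727 gives term 7.

77272777272777277727277727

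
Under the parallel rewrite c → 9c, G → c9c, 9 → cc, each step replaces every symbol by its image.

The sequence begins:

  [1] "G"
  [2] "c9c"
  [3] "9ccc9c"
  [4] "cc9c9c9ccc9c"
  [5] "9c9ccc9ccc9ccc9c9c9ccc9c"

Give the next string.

cc9ccc9c9c9ccc9c9c9ccc9c9c9ccc9ccc9ccc9c9c9ccc9c

Applying the rule to each of the 24 symbols of 9c9ccc9ccc9ccc9c9c9ccc9c gives the pieces cc 9c cc 9c 9c 9c cc 9c 9c 9c cc 9c 9c 9c cc 9c cc 9c cc 9c 9c 9c cc 9c, which concatenate to the answer.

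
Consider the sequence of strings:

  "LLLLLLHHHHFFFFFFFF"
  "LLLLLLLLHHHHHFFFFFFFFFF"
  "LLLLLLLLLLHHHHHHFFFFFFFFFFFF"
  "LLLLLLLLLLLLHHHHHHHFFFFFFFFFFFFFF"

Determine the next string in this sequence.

Each string has the form L^{2n} H^{n+1} F^{2n+2}, where the shown terms are n = 3, 4, 5, 6.
For the next term, n = 7, so the run lengths are 14, 8, 16.

LLLLLLLLLLLLLLHHHHHHHHFFFFFFFFFFFFFFFF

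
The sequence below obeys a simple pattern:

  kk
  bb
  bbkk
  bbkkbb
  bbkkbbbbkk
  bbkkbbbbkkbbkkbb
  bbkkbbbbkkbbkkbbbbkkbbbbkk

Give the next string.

This is a Fibonacci-style word recurrence s(k) = s(k−1)·s(k−2): e.g. bb·kk = bbkk.
Continuing: bbkkbbbbkkbbkkbbbbkkbbbbkk · bbkkbbbbkkbbkkbb gives term 8.

bbkkbbbbkkbbkkbbbbkkbbbbkkbbkkbbbbkkbbkkbb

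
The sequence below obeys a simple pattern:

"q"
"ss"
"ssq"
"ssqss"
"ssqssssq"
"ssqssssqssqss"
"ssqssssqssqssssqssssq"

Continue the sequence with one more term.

From term 3 onward, concatenate the last term with the second-to-last: ss·q = ssq, ssq·ss = ssqss, …
Continuing: ssqssssqssqssssqssssq · ssqssssqssqss gives term 8.

ssqssssqssqssssqssssqssqssssqssqss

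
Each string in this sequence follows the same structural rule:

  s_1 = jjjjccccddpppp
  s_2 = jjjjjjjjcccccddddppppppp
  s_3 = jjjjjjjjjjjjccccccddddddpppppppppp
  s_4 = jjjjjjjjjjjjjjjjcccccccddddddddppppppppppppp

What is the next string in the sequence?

jjjjjjjjjjjjjjjjjjjjccccccccddddddddddpppppppppppppppp

Reading off run lengths: j runs 4, 8, 12, 16; c runs 4, 5, 6, 7; d runs 2, 4, 6, 8; p runs 4, 7, 10, 13 — each is linear in n (n = 1, 2, …).
For the next term, n = 5, so the run lengths are 20, 8, 10, 16.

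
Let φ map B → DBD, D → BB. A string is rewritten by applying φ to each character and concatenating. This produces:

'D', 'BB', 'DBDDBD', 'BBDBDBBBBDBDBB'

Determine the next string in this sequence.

Applying the rule to each of the 14 symbols of BBDBDBBBBDBDBB gives the pieces DBD DBD BB DBD BB DBD DBD DBD DBD BB DBD BB DBD DBD, which concatenate to the answer.

DBDDBDBBDBDBBDBDDBDDBDDBDBBDBDBBDBDDBD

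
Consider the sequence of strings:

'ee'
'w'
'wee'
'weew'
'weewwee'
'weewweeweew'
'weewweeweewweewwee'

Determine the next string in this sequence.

weewweeweewweewweeweewweeweew

From term 3 onward, concatenate the last term with the second-to-last: w·ee = wee, wee·w = weew, …
Continuing: weewweeweewweewwee · weewweeweew gives term 8.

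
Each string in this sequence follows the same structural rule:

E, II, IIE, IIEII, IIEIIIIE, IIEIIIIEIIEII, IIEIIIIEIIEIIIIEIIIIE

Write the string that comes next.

IIEIIIIEIIEIIIIEIIIIEIIEIIIIEIIEII

From term 3 onward, concatenate the last term with the second-to-last: II·E = IIE, IIE·II = IIEII, …
The next term joins IIEIIIIEIIEIIIIEIIIIE and IIEIIIIEIIEII.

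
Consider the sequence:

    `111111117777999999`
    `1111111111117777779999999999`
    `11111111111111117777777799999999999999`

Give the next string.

The n-th term is 4n 1's then 2n 7's then 4n-2 9's, where the shown terms are n = 2, 3, 4.
At n = 5 the blocks have lengths 20, 10, 18.

111111111111111111117777777777999999999999999999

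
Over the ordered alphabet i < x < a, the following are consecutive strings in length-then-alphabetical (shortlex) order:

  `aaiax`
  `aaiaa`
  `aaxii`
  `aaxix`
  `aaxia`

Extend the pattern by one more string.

aaxxi

The successor of aaxia increments the rightmost position that isn't already a and resets every position after it to i.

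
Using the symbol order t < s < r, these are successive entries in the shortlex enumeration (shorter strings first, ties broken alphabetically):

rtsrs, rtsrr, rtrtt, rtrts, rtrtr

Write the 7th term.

rtrss

Continuing the enumeration 2 steps past rtrtr: rtrtr → rtrst → (answer).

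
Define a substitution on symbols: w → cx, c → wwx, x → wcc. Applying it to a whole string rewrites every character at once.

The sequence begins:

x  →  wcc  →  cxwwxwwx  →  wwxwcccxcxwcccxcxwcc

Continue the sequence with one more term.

cxcxwcccxwwxwwxwwxwccwwxwcccxwwxwwxwwxwccwwxwcccxwwxwwx

Replace each of the 20 characters of wwxwcccxcxwcccxcxwcc in place — cx cx wcc cx wwx wwx wwx wcc wwx wcc cx wwx wwx wwx wcc wwx wcc cx wwx wwx — and concatenate.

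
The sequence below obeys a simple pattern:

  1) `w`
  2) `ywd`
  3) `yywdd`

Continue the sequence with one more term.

Each term wraps the previous one in y on the left and d on the right.
One more step from yywdd gives the answer.

yyywddd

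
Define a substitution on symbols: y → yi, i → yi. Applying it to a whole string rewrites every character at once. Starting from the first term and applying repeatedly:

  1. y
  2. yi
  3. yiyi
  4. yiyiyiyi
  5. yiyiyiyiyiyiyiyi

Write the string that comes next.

φ(yiyiyiyiyiyiyiyi) expands symbol-by-symbol to yi yi yi yi yi yi yi yi yi yi yi yi yi yi yi yi; joining the 16 pieces gives the next term.

yiyiyiyiyiyiyiyiyiyiyiyiyiyiyiyi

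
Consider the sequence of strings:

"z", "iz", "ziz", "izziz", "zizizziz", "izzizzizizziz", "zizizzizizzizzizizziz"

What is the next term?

This is a Fibonacci-style word recurrence s(k) = s(k−2)·s(k−1): e.g. z·iz = ziz.
So term 8 is izzizzizizziz·zizizzizizzizzizizziz.

izzizzizizzizzizizzizizzizzizizziz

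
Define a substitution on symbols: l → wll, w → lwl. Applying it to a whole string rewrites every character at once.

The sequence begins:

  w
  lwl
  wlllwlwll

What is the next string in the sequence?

Expanding wlllwlwll: w→lwl, l→wll, l→wll, l→wll, w→lwl, l→wll, w→lwl, l→wll, l→wll. Concatenated: lwl wll wll wll lwl wll lwl wll wll.

lwlwllwllwlllwlwlllwlwllwll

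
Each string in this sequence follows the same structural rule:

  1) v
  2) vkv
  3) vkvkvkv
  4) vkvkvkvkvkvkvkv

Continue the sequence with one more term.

Every step duplicates the string with 'k' between the halves.
Doubling vkvkvkvkvkvkvkv with 'k' between the halves:

vkvkvkvkvkvkvkvkvkvkvkvkvkvkvkv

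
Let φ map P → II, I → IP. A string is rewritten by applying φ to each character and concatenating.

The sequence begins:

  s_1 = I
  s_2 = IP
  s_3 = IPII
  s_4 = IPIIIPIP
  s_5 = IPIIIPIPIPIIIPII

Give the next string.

Applying the rule to each of the 16 symbols of IPIIIPIPIPIIIPII gives the pieces IP II IP IP IP II IP II IP II IP IP IP II IP IP, which concatenate to the answer.

IPIIIPIPIPIIIPIIIPIIIPIPIPIIIPIP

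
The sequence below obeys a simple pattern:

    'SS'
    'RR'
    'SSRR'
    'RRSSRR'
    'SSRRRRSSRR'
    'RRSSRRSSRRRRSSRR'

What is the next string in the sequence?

SSRRRRSSRRRRSSRRSSRRRRSSRR

From term 3 onward, concatenate the second-to-last term with the last: SS·RR = SSRR, RR·SSRR = RRSSRR, …
The next term joins SSRRRRSSRR and RRSSRRSSRRRRSSRR.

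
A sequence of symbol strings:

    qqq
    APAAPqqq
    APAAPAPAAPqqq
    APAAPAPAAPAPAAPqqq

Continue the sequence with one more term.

The strings grow by a fixed prefix APAAP each time.
One more step from APAAPAPAAPAPAAPqqq gives the answer.

APAAPAPAAPAPAAPAPAAPqqq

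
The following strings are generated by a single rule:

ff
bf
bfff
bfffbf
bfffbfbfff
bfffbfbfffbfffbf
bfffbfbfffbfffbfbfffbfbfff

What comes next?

Each term (from the third on) is the previous term followed by the one before it: term 3 = bf·ff = bfff.
The next term joins bfffbfbfffbfffbfbfffbfbfff and bfffbfbfffbfffbf.

bfffbfbfffbfffbfbfffbfbfffbfffbfbfffbfffbf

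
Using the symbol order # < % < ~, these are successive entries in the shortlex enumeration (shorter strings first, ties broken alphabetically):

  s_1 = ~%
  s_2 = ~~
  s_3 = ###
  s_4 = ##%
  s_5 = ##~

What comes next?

#%#

Find the rightmost character of ##~ below ~, bump it to the next letter, and reset everything to its right to #.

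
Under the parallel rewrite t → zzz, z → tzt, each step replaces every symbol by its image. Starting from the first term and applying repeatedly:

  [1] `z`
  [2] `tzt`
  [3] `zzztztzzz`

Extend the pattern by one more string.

Expanding zzztztzzz: z→tzt, z→tzt, z→tzt, t→zzz, z→tzt, t→zzz, z→tzt, z→tzt, z→tzt. Concatenated: tzt tzt tzt zzz tzt zzz tzt tzt tzt.

tzttzttztzzztztzzztzttzttzt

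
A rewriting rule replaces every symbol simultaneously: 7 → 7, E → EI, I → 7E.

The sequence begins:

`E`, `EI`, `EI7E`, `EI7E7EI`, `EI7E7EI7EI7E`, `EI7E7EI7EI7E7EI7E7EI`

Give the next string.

EI7E7EI7EI7E7EI7E7EI7EI7E7EI7EI7E

φ(EI7E7EI7EI7E7EI7E7EI) expands symbol-by-symbol to EI 7E 7 EI 7 EI 7E 7 EI 7E 7 EI 7 EI 7E 7 EI 7 EI 7E; joining the 20 pieces gives the next term.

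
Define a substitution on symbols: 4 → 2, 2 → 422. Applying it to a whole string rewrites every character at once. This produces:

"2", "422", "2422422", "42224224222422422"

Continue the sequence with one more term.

φ(42224224222422422) expands symbol-by-symbol to 2 422 422 422 2 422 422 2 422 422 422 2 422 422 2 422 422; joining the 17 pieces gives the next term.

24224224222422422242242242224224222422422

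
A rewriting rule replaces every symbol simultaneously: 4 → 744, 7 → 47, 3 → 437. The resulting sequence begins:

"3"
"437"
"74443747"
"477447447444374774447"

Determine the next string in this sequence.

Replace each of the 21 characters of 477447447444374774447 in place — 744 47 47 744 744 47 744 744 47 744 744 744 437 47 744 47 47 744 744 744 47 — and concatenate.

7444747744744477447444774474474443747744474774474474447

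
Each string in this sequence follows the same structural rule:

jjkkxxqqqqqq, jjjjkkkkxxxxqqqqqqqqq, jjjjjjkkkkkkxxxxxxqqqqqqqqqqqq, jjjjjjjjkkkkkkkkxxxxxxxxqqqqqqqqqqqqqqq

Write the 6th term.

jjjjjjjjjjjjkkkkkkkkkkkkxxxxxxxxxxxxqqqqqqqqqqqqqqqqqqqqq

Reading off run lengths: j runs 2, 4, 6, 8; k runs 2, 4, 6, 8; x runs 2, 4, 6, 8; q runs 6, 9, 12, 15 — each is linear in n (n = 1, 2, …).
At n = 6 the blocks have lengths 12, 12, 12, 21.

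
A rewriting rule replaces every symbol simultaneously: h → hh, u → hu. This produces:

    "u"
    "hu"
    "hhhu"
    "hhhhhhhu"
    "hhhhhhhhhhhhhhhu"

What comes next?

Rewriting the 16 symbols of hhhhhhhhhhhhhhhu one by one yields hh hh hh hh hh hh hh hh hh hh hh hh hh hh hh hu; concatenated:

hhhhhhhhhhhhhhhhhhhhhhhhhhhhhhhu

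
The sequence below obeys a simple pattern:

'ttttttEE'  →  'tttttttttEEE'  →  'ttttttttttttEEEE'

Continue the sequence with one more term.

tttttttttttttttEEEEE

Each string has the form t^{3n} E^{n}, where the shown terms are n = 2, 3, 4.
Setting n = 5 gives 15, 5 characters in each block.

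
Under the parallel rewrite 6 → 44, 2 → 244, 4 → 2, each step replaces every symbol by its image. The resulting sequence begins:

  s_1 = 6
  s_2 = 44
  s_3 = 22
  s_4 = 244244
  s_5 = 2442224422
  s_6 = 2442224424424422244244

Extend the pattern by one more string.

244222442442442224422244222442442442224422

Applying the rule to each of the 22 symbols of 2442224424424422244244 gives the pieces 244 2 2 244 244 244 2 2 244 2 2 244 2 2 244 244 244 2 2 244 2 2, which concatenate to the answer.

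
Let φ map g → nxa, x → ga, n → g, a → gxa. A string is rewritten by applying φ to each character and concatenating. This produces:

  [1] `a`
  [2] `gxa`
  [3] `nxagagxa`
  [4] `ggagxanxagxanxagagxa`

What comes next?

Replace each of the 20 characters of ggagxanxagxanxagagxa in place — nxa nxa gxa nxa ga gxa g ga gxa nxa ga gxa g ga gxa nxa gxa nxa ga gxa — and concatenate.

nxanxagxanxagagxaggagxanxagagxaggagxanxagxanxagagxa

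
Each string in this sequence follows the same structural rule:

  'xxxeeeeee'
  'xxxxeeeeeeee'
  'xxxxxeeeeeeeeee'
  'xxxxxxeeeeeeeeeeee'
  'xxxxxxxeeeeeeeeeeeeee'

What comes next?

xxxxxxxxeeeeeeeeeeeeeeee

Term n consists of n x's, followed by 2n e's, where the shown terms are n = 3, 4, 5, 6, 7.
For the next term, n = 8, so the run lengths are 8, 16.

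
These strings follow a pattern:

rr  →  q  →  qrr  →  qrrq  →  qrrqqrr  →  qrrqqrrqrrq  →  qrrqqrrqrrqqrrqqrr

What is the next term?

qrrqqrrqrrqqrrqqrrqrrqqrrqrrq

This is a Fibonacci-style word recurrence s(k) = s(k−1)·s(k−2): e.g. q·rr = qrr.
Continuing: qrrqqrrqrrqqrrqqrr · qrrqqrrqrrq gives term 8.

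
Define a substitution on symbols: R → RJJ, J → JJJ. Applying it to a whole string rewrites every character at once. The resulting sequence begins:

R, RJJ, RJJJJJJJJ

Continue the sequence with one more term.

RJJJJJJJJJJJJJJJJJJJJJJJJJJ

Apply φ to RJJJJJJJJ symbol by symbol: R→RJJ, J→JJJ, J→JJJ, J→JJJ, J→JJJ, J→JJJ, J→JJJ, J→JJJ, J→JJJ; joined: RJJ JJJ JJJ JJJ JJJ JJJ JJJ JJJ JJJ.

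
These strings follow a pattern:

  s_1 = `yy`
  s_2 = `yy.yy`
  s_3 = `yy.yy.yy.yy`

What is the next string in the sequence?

yy.yy.yy.yy.yy.yy.yy.yy

Every step duplicates the string with '.' between the halves.
So the next term is two copies of yy.yy.yy.yy with '.' between the halves.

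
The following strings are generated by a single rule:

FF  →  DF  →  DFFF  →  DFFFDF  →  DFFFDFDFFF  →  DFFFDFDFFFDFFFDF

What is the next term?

DFFFDFDFFFDFFFDFDFFFDFDFFF

From term 3 onward, concatenate the last term with the second-to-last: DF·FF = DFFF, DFFF·DF = DFFFDF, …
So term 7 is DFFFDFDFFFDFFFDF·DFFFDFDFFF.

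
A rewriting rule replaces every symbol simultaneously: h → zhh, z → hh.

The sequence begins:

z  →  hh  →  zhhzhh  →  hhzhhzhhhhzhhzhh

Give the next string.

zhhzhhhhzhhzhhhhzhhzhhzhhzhhhhzhhzhhhhzhhzhh

Replace each of the 16 characters of hhzhhzhhhhzhhzhh in place — zhh zhh hh zhh zhh hh zhh zhh zhh zhh hh zhh zhh hh zhh zhh — and concatenate.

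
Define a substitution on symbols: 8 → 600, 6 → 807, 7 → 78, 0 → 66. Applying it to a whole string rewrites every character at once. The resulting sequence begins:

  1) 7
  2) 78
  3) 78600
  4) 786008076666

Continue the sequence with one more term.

Apply φ to 786008076666 symbol by symbol: 7→78, 8→600, 6→807, 0→66, 0→66, 8→600, 0→66, 7→78, 6→807, 6→807, 6→807, 6→807; joined: 78 600 807 66 66 600 66 78 807 807 807 807.

7860080766666006678807807807807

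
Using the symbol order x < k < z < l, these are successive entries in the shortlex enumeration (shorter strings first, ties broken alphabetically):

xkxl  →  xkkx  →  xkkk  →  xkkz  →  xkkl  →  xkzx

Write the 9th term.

xkzl

Advancing 3 positions from xkzx through xkzx → xkzk → xkzz reaches term 9.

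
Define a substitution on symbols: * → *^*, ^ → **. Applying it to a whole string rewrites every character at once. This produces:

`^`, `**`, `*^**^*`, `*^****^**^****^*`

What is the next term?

Replace each of the 16 characters of *^****^**^****^* in place — *^* ** *^* *^* *^* *^* ** *^* *^* ** *^* *^* *^* *^* ** *^* — and concatenate.

*^****^**^**^**^****^**^****^**^**^**^****^*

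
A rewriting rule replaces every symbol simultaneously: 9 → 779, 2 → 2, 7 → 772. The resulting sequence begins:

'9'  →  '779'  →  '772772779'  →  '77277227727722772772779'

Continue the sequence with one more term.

φ(77277227727722772772779) expands symbol-by-symbol to 772 772 2 772 772 2 2 772 772 2 772 772 2 2 772 772 2 772 772 2 772 772 779; joining the 23 pieces gives the next term.

77277227727722277277227727722277277227727722772772779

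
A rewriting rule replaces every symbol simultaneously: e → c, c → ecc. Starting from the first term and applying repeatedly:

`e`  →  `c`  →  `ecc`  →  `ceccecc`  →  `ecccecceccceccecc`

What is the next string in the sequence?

Rewriting the 17 symbols of ecccecceccceccecc one by one yields c ecc ecc ecc c ecc ecc c ecc ecc ecc c ecc ecc c ecc ecc; concatenated:

ceccecceccceccecccecceccecccecceccceccecc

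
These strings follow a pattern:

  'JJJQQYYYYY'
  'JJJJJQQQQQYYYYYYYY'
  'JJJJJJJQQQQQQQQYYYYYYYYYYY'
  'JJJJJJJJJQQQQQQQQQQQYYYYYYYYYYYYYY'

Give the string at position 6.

Reading off run lengths: J runs 3, 5, 7, 9; Q runs 2, 5, 8, 11; Y runs 5, 8, 11, 14 — each is linear in n (n = 1, 2, …).
At n = 6 the blocks have lengths 13, 17, 20.

JJJJJJJJJJJJJQQQQQQQQQQQQQQQQQYYYYYYYYYYYYYYYYYYYY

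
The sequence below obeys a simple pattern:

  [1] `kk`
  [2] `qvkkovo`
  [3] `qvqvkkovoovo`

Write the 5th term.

Each term wraps the previous one in qv on the left and ovo on the right.
From qvqvkkovoovo, 2 further steps: qvqvkkovoovo → qvqvqvkkovoovoovo → (answer).

qvqvqvqvkkovoovoovoovo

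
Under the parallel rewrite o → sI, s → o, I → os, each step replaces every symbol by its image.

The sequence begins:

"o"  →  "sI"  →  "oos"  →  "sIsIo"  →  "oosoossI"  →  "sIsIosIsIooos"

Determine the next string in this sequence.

Applying the rule to each of the 13 symbols of sIsIosIsIooos gives the pieces o os o os sI o os o os sI sI sI o, which concatenate to the answer.

oosoossIoosoossIsIsIo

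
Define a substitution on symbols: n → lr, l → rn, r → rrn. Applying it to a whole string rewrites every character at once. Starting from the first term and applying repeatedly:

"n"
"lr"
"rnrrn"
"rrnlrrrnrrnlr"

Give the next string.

φ(rrnlrrrnrrnlr) expands symbol-by-symbol to rrn rrn lr rn rrn rrn rrn lr rrn rrn lr rn rrn; joining the 13 pieces gives the next term.

rrnrrnlrrnrrnrrnrrnlrrrnrrnlrrnrrn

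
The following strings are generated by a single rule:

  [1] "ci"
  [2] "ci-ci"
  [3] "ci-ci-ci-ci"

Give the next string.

s(k+1) = s(k)·-·s(k) — each term doubles the last with '-' between the halves.
Doubling ci-ci-ci-ci with '-' between the halves:

ci-ci-ci-ci-ci-ci-ci-ci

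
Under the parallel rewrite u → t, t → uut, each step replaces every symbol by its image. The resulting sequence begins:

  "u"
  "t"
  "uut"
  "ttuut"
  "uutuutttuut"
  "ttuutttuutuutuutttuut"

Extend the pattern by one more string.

uutuutttuutuutuutttuutttuutttuutuutuutttuut

Applying the rule to each of the 21 symbols of ttuutttuutuutuutttuut gives the pieces uut uut t t uut uut uut t t uut t t uut t t uut uut uut t t uut, which concatenate to the answer.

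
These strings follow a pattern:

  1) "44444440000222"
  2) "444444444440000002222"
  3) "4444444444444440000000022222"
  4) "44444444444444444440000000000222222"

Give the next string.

Each string has the form 4^{4n-1} 0^{2n} 2^{n+1}, where the shown terms are n = 2, 3, 4, 5.
At n = 6 the blocks have lengths 23, 12, 7.

444444444444444444444440000000000002222222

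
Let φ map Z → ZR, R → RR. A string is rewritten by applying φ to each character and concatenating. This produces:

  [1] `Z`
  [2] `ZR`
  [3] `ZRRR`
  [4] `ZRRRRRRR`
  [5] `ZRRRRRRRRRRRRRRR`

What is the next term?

Rewriting the 16 symbols of ZRRRRRRRRRRRRRRR one by one yields ZR RR RR RR RR RR RR RR RR RR RR RR RR RR RR RR; concatenated:

ZRRRRRRRRRRRRRRRRRRRRRRRRRRRRRRR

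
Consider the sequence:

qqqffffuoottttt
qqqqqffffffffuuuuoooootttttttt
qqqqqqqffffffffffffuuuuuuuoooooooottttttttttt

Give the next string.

Term n consists of 2n+1 q's, followed by 4n f's, followed by 3n-2 u's, followed by 3n-1 o's, followed by 3n+2 t's (n = 1, 2, …).
At n = 4 the blocks have lengths 9, 16, 10, 11, 14.

qqqqqqqqqffffffffffffffffuuuuuuuuuuoooooooooootttttttttttttt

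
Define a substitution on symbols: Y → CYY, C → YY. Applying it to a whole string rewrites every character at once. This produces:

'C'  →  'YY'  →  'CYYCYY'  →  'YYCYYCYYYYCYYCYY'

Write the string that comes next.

CYYCYYYYCYYCYYYYCYYCYYCYYCYYYYCYYCYYYYCYYCYY

Applying the rule to each of the 16 symbols of YYCYYCYYYYCYYCYY gives the pieces CYY CYY YY CYY CYY YY CYY CYY CYY CYY YY CYY CYY YY CYY CYY, which concatenate to the answer.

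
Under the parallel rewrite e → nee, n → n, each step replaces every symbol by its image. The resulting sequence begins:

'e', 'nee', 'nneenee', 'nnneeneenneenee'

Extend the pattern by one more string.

φ(nnneeneenneenee) expands symbol-by-symbol to n n n nee nee n nee nee n n nee nee n nee nee; joining the 15 pieces gives the next term.

nnnneeneenneeneennneeneenneenee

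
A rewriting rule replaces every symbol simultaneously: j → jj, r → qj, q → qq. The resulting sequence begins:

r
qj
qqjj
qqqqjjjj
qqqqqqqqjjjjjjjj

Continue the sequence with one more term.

qqqqqqqqqqqqqqqqjjjjjjjjjjjjjjjj

φ(qqqqqqqqjjjjjjjj) expands symbol-by-symbol to qq qq qq qq qq qq qq qq jj jj jj jj jj jj jj jj; joining the 16 pieces gives the next term.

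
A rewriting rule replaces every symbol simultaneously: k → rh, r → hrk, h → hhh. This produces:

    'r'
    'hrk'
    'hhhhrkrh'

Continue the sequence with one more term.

Rewriting each symbol of hhhhrkrh: h→hhh, h→hhh, h→hhh, h→hhh, r→hrk, k→rh, r→hrk, h→hhh, which concatenates to hhh hhh hhh hhh hrk rh hrk hhh.

hhhhhhhhhhhhhrkrhhrkhhh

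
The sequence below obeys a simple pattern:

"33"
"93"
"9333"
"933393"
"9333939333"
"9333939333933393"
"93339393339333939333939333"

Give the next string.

933393933393339393339393339333939333933393

Each term (from the third on) is the previous term followed by the one before it: term 3 = 93·33 = 9333.
The next term joins 93339393339333939333939333 and 9333939333933393.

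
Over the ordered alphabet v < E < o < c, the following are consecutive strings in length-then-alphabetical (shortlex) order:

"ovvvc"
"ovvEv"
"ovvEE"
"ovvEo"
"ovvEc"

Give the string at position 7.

Continuing the enumeration 2 steps past ovvEc: ovvEc → ovvov → (answer).

ovvoE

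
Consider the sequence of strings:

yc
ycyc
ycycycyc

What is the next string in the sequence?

Every step duplicates the string.
So the next term is two copies of ycycycyc.

ycycycycycycycyc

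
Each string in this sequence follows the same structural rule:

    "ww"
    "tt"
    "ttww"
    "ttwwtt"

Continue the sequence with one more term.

ttwwttttww

This is a Fibonacci-style word recurrence s(k) = s(k−1)·s(k−2): e.g. tt·ww = ttww.
So term 5 is ttwwtt·ttww.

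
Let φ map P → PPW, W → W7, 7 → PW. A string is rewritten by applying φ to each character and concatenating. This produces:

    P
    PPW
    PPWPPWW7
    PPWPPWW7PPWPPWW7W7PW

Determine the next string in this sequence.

φ(PPWPPWW7PPWPPWW7W7PW) expands symbol-by-symbol to PPW PPW W7 PPW PPW W7 W7 PW PPW PPW W7 PPW PPW W7 W7 PW W7 PW PPW W7; joining the 20 pieces gives the next term.

PPWPPWW7PPWPPWW7W7PWPPWPPWW7PPWPPWW7W7PWW7PWPPWW7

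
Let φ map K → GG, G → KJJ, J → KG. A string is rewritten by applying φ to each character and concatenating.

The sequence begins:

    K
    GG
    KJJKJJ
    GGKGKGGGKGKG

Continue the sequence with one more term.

Apply φ to GGKGKGGGKGKG symbol by symbol: G→KJJ, G→KJJ, K→GG, G→KJJ, K→GG, G→KJJ, G→KJJ, G→KJJ, K→GG, G→KJJ, K→GG, G→KJJ; joined: KJJ KJJ GG KJJ GG KJJ KJJ KJJ GG KJJ GG KJJ.

KJJKJJGGKJJGGKJJKJJKJJGGKJJGGKJJ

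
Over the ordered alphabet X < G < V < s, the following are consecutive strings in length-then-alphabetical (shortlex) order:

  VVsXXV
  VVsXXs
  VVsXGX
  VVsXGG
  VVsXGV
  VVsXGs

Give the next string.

VVsXVX

Treat VVsXGs as a base-4 numeral over the given alphabet and add one, carrying through any trailing s's.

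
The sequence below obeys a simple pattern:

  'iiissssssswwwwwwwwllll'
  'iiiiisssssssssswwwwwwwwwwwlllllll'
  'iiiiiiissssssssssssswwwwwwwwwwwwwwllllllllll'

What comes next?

iiiiiiiiisssssssssssssssswwwwwwwwwwwwwwwwwlllllllllllll

The n-th term is 2n-1 i's then 3n+1 s's then 3n+2 w's then 3n-2 l's, where the shown terms are n = 2, 3, 4.
Setting n = 5 gives 9, 16, 17, 13 characters in each block.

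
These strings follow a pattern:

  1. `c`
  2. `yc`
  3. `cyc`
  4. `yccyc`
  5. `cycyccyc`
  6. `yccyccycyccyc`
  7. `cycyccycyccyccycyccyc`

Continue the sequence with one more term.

yccyccycyccyccycyccycyccyccycyccyc

From term 3 onward, concatenate the second-to-last term with the last: c·yc = cyc, yc·cyc = yccyc, …
The next term joins yccyccycyccyc and cycyccycyccyccycyccyc.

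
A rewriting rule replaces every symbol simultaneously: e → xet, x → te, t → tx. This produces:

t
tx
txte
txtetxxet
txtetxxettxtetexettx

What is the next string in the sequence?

txtetxxettxtetexettxtxtetxxettxxettexettxtxte

Applying the rule to each of the 20 symbols of txtetxxettxtetexettx gives the pieces tx te tx xet tx te te xet tx tx te tx xet tx xet te xet tx tx te, which concatenate to the answer.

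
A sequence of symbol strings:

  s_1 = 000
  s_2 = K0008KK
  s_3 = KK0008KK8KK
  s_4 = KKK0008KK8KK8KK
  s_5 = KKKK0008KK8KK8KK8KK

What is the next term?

Each term wraps the previous one in K on the left and 8KK on the right.
Applying this once more to KKKK0008KK8KK8KK8KK:

KKKKK0008KK8KK8KK8KK8KK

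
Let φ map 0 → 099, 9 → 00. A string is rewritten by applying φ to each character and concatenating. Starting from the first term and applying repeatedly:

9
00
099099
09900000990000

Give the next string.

09900000990990990990990000099099099099

φ(09900000990000) expands symbol-by-symbol to 099 00 00 099 099 099 099 099 00 00 099 099 099 099; joining the 14 pieces gives the next term.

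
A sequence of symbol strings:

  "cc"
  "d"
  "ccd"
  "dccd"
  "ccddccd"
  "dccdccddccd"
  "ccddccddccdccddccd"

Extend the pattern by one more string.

dccdccddccdccddccddccdccddccd

Each term (from the third on) is the two preceding terms concatenated in order: term 3 = cc·d = ccd.
So term 8 is dccdccddccd·ccddccddccdccddccd.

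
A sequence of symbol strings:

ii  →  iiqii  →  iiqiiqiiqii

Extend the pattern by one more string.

iiqiiqiiqiiqiiqiiqiiqii

s(k+1) = s(k)·q·s(k) — each term doubles the last with 'q' between the halves.
One more doubling of iiqiiqiiqii gives the answer.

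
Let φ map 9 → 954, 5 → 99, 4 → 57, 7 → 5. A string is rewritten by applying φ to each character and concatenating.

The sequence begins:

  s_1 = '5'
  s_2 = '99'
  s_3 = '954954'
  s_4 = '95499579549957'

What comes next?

Rewriting the 14 symbols of 95499579549957 one by one yields 954 99 57 954 954 99 5 954 99 57 954 954 99 5; concatenated:

95499579549549959549957954954995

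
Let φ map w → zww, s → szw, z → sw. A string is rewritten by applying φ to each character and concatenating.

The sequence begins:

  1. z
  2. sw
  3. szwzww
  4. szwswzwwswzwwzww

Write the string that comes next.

Applying the rule to each of the 16 symbols of szwswzwwswzwwzww gives the pieces szw sw zww szw zww sw zww zww szw zww sw zww zww sw zww zww, which concatenate to the answer.

szwswzwwszwzwwswzwwzwwszwzwwswzwwzwwswzwwzww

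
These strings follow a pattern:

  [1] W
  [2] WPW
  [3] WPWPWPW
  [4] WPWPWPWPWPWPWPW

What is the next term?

s(k+1) = s(k)·P·s(k) — each term doubles the last with 'P' between the halves.
So the next term is two copies of WPWPWPWPWPWPWPW with 'P' between the halves.

WPWPWPWPWPWPWPWPWPWPWPWPWPWPWPW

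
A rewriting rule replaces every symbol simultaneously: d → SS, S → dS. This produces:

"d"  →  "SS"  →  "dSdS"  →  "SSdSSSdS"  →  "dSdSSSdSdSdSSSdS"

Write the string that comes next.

SSdSSSdSdSdSSSdSSSdSSSdSdSdSSSdS

φ(dSdSSSdSdSdSSSdS) expands symbol-by-symbol to SS dS SS dS dS dS SS dS SS dS SS dS dS dS SS dS; joining the 16 pieces gives the next term.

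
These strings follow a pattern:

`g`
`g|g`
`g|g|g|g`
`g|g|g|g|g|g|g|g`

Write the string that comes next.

g|g|g|g|g|g|g|g|g|g|g|g|g|g|g|g

s(k+1) = s(k)·|·s(k) — each term doubles the last with '|' between the halves.
So the next term is two copies of g|g|g|g|g|g|g|g with '|' between the halves.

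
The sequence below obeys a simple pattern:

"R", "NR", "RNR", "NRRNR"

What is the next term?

This is a Fibonacci-style word recurrence s(k) = s(k−2)·s(k−1): e.g. R·NR = RNR.
Continuing: RNR · NRRNR gives term 5.

RNRNRRNR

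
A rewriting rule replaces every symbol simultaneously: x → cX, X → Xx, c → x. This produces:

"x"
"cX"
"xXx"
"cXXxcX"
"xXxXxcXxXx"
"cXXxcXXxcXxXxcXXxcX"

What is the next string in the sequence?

xXxXxcXxXxXxcXxXxcXXxcXxXxXxcXxXx

φ(cXXxcXXxcXxXxcXXxcX) expands symbol-by-symbol to x Xx Xx cX x Xx Xx cX x Xx cX Xx cX x Xx Xx cX x Xx; joining the 19 pieces gives the next term.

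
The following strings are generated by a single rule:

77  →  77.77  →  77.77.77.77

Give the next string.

Each string is two copies of the previous one joined by '.'.
So the next term is two copies of 77.77.77.77 with '.' between the halves.

77.77.77.77.77.77.77.77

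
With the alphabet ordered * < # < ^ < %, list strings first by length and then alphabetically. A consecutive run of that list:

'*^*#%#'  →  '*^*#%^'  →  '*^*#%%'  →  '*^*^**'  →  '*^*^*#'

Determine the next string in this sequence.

The successor of *^*^*# increments the rightmost position that isn't already % and resets every position after it to *.

*^*^*^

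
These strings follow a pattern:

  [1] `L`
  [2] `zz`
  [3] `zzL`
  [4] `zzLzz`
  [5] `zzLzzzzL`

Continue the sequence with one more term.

From term 3 onward, concatenate the last term with the second-to-last: zz·L = zzL, zzL·zz = zzLzz, …
The next term joins zzLzzzzL and zzLzz.

zzLzzzzLzzLzz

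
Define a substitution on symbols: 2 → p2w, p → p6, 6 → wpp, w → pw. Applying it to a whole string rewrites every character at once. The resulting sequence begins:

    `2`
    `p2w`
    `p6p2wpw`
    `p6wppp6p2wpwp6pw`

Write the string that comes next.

Replace each of the 16 characters of p6wppp6p2wpwp6pw in place — p6 wpp pw p6 p6 p6 wpp p6 p2w pw p6 pw p6 wpp p6 pw — and concatenate.

p6wpppwp6p6p6wppp6p2wpwp6pwp6wppp6pw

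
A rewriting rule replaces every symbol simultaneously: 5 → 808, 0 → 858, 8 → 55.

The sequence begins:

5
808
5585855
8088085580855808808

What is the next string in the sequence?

Rewriting the 19 symbols of 8088085580855808808 one by one yields 55 858 55 55 858 55 808 808 55 858 55 808 808 55 858 55 55 858 55; concatenated:

55858555585855808808558585580880855858555585855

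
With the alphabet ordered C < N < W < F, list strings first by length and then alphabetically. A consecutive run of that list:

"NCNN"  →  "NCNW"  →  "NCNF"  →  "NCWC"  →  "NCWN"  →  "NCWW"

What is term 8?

Advancing 2 positions from NCWW through NCWW → NCWF reaches term 8.

NCFC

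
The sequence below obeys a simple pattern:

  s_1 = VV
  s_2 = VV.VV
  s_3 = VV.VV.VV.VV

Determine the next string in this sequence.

VV.VV.VV.VV.VV.VV.VV.VV

s(k+1) = s(k)·.·s(k) — each term doubles the last with '.' between the halves.
One more doubling of VV.VV.VV.VV gives the answer.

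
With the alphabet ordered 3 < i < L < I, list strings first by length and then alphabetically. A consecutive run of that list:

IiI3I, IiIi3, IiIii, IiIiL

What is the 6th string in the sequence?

IiIL3

Continuing the enumeration 2 steps past IiIiL: IiIiL → IiIiI → (answer).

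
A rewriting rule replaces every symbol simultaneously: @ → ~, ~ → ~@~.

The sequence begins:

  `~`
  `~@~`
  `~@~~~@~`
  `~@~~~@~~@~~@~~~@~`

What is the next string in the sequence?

Rewriting the 17 symbols of ~@~~~@~~@~~@~~~@~ one by one yields ~@~ ~ ~@~ ~@~ ~@~ ~ ~@~ ~@~ ~ ~@~ ~@~ ~ ~@~ ~@~ ~@~ ~ ~@~; concatenated:

~@~~~@~~@~~@~~~@~~@~~~@~~@~~~@~~@~~@~~~@~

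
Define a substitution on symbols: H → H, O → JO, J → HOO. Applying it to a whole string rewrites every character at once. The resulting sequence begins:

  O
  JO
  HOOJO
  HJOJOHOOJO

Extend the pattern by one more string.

HHOOJOHOOJOHJOJOHOOJO

Expanding HJOJOHOOJO: H→H, J→HOO, O→JO, J→HOO, O→JO, H→H, O→JO, O→JO, J→HOO, O→JO. Concatenated: H HOO JO HOO JO H JO JO HOO JO.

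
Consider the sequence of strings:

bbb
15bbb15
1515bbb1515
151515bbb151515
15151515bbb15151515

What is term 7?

Each term wraps the previous one in 15 on the left and 15 on the right.
From 15151515bbb15151515, 2 further steps: 15151515bbb15151515 → 1515151515bbb1515151515 → (answer).

151515151515bbb151515151515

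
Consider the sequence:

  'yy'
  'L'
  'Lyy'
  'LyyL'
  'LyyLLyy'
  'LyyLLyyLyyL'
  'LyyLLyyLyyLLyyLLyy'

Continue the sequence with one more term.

LyyLLyyLyyLLyyLLyyLyyLLyyLyyL

From term 3 onward, concatenate the last term with the second-to-last: L·yy = Lyy, Lyy·L = LyyL, …
Continuing: LyyLLyyLyyLLyyLLyy · LyyLLyyLyyL gives term 8.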